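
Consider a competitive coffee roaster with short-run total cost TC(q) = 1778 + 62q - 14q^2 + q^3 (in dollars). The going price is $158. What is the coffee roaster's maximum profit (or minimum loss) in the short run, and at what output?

AVC = 62 - 14q + q^2; min AVC = $13 at q = 7. Since P = $158 ≥ min AVC, the firm produces.
With MC = 62 - 28q + 3q^2, P = MC on the upward-sloping part at q* = 12.
TR = 158·12 = 1896. TC = 1778 + 456 = 2234. Profit = 1896 − 2234 = -$338.
By producing, the firm covers all variable cost plus $1440 of fixed cost; shutting down would lose the full $1778.

Profit = -$338 at q = 12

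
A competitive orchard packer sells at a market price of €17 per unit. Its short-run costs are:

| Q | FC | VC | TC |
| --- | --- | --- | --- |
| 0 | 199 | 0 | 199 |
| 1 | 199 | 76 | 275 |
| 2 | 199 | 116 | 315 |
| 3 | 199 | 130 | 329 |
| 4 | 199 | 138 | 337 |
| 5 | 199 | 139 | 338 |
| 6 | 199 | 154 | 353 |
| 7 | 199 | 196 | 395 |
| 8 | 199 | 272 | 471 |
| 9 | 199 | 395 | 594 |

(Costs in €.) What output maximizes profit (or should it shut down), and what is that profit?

Q = 0 (shut down); profit = -€199

Compute π = P·Q − TC at each output: Q=0: -199; Q=1: -258; Q=2: -281; Q=3: -278; Q=4: -269; Q=5: -253; Q=6: -251; Q=7: -276; Q=8: -335; Q=9: -441.
Profit is highest at Q = 0. Equivalently, the lowest AVC in the table is 154/6 ≈ €25.67 at Q = 6, and P = €17 falls below it — price never covers variable cost, so the firm shuts down and loses only its fixed cost.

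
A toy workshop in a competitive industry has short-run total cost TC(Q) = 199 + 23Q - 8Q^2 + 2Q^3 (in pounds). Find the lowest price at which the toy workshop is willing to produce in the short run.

£15 per unit

The shutdown price is the minimum of AVC. VC = 23Q - 8Q^2 + 2Q^3, so AVC = 23 - 8Q + 2Q^2.
At the minimum of AVC, MC = AVC. MC = 23 - 16Q + 6Q^2; setting MC = AVC gives 4Q^2 - 8Q = 0, so Q = 2. min AVC = 15.
For P < £15 the firm produces nothing.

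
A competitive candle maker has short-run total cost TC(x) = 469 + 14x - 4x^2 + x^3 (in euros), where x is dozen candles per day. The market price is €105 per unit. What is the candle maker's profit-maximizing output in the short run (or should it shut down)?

Produce at x = 7

Strip out fixed cost: VC = 14x - 4x^2 + x^3. Then AVC = 14 - 4x + x^2 and MC = 14 - 8x + 3x^2.
AVC hits its minimum where MC = AVC, at x = 2, giving min AVC = 14 - 4·2 + 2^2 = €10.
P = €105 exceeds min AVC = €10, so the firm stays open.
Set P = MC: 105 = 14 - 8x + 3x^2 → -91 - 8x + 3x^2 = 0. The roots are x = -13/3 and x = 7; the profit-maximizing output is on the rising part of MC, so x* = 7.
Check: AVC at x = 7 is €35 ≤ P, so revenue covers variable cost.
Profit = P·x − TC = 105·7 − 714 = €21.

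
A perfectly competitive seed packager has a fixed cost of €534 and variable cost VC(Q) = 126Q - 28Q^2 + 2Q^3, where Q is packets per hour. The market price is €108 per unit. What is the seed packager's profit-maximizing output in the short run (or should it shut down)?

Variable cost is VC = 126Q - 28Q^2 + 2Q^3, so AVC = VC/Q = 126 - 28Q + 2Q^2 and MC = dTC/dQ = 126 - 56Q + 6Q^2.
The AVC parabola has its vertex at Q = 28/4 = 7, where AVC = 126 - 28·7 + 2·7^2 = €28.
P = €108 exceeds min AVC = €28, so the firm stays open.
Set P = MC: 108 = 126 - 56Q + 6Q^2 → 18 - 56Q + 6Q^2 = 0. The roots are Q = 1/3 and Q = 9; the profit-maximizing output is on the rising part of MC, so Q* = 9.
Check: AVC at Q = 9 is €36 ≤ P, so revenue covers variable cost.
Profit = P·Q − TC = 108·9 − 858 = €114.

Produce at Q = 9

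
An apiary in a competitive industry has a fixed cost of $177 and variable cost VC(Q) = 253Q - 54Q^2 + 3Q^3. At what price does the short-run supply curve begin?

$10 per unit

Short-run supply begins at min AVC. From VC = 253Q - 54Q^2 + 3Q^3, AVC = 253 - 54Q + 3Q^2.
At the minimum of AVC, MC = AVC. MC = 253 - 108Q + 9Q^2; setting MC = AVC gives 6Q^2 - 54Q = 0, so Q = 9. min AVC = 10.
The firm shuts down for any P below $10.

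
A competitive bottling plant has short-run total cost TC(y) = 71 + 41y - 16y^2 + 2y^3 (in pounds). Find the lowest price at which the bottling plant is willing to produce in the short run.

The firm shuts down when price falls below the minimum of average variable cost. AVC = VC/y = 41 - 16y + 2y^2.
dAVC/dy = -16 + 4y = 0 gives y = 4. min AVC = 41 - 16·4 + 2·4^2 = 9.
For P < £9 the firm produces nothing.

£9 per unit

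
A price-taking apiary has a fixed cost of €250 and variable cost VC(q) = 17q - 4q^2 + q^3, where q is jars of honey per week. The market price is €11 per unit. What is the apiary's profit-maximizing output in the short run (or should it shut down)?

Shut down

Variable cost is VC = 17q - 4q^2 + q^3, so AVC = VC/q = 17 - 4q + q^2 and MC = dTC/dq = 17 - 8q + 3q^2.
The AVC parabola has its vertex at q = 4/2 = 2, where AVC = 17 - 4·2 + 2^2 = €13.
P = €11 lies below min AVC = €13; no output level covers variable cost.
The firm minimizes its loss by shutting down and losing only its fixed cost of €250.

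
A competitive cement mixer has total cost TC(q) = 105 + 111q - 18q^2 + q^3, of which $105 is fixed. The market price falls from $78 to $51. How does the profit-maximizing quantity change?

AVC = 111 - 18q + q^2, minimized at q = 9 where min AVC = $30. MC = 111 - 36q + 3q^2.
With P = $78 above the shutdown price, P = MC gives q = 11.
At P = $51 ≥ min AVC, set P = MC: q = 10. The firm stays open but cuts output.

Output falls from 11 to 10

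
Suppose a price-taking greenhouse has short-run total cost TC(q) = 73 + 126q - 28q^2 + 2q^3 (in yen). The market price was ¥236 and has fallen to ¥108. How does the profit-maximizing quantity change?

Output falls from 11 to 9

MC = 126 - 56q + 6q^2; the shutdown threshold is min AVC = ¥28 (at q = 7).
At P = ¥236 ≥ min AVC, set P = MC on the rising branch: q = 11.
At P = ¥108 ≥ min AVC, set P = MC: q = 9. The firm stays open but cuts output.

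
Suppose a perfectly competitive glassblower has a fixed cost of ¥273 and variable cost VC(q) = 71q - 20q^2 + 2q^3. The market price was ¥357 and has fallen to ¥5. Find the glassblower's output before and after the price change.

Output falls from 11 to 0 (the firm shuts down)

MC = 71 - 40q + 6q^2; the shutdown threshold is min AVC = ¥21 (at q = 5).
With P = ¥357 above the shutdown price, P = MC gives q = 11.
At P = ¥5 < min AVC = ¥21, price no longer covers variable cost at any output, so the firm shuts down: q = 0.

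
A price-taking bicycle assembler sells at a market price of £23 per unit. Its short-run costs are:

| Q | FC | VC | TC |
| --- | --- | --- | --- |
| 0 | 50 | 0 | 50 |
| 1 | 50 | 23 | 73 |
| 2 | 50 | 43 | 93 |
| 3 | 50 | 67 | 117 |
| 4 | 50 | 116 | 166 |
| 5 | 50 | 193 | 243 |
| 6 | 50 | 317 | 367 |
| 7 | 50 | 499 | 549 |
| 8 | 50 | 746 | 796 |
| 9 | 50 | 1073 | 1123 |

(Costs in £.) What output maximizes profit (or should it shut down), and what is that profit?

Tabulate TR − TC: Q=0: -50; Q=1: -50; Q=2: -47; Q=3: -48; Q=4: -74; Q=5: -128; Q=6: -229; Q=7: -388; Q=8: -612; Q=9: -916.
Profit is maximized at Q = 2. AVC there is 43/2 = £21.50 ≤ P, so producing beats shutting down (which would give -£50).

Q = 2; profit = -£47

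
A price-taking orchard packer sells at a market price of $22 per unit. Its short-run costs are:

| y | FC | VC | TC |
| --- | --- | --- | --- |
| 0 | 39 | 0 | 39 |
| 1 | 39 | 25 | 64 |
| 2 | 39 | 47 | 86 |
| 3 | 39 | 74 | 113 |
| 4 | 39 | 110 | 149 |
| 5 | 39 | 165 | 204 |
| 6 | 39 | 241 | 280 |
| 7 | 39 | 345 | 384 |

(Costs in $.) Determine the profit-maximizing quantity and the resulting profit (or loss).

Tabulate TR − TC: y=0: -39; y=1: -42; y=2: -42; y=3: -47; y=4: -61; y=5: -94; y=6: -148; y=7: -230.
Profit is highest at y = 0. Equivalently, the lowest AVC in the table is 47/2 ≈ $23.50 at y = 2, and P = $22 falls below it — price never covers variable cost, so the firm shuts down and loses only its fixed cost.

y = 0 (shut down); profit = -$39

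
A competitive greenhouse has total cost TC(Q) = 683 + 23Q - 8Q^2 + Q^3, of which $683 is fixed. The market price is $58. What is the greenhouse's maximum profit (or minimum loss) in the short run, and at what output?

Profit = -$389 at Q = 7

AVC = 23 - 8Q + Q^2; min AVC = $7 at Q = 4. Since P = $58 ≥ min AVC, the firm produces.
With MC = 23 - 16Q + 3Q^2, P = MC on the upward-sloping part at Q* = 7.
TR = 58·7 = 406. TC = 683 + 112 = 795. Profit = 406 − 795 = -$389.
By producing, the firm covers all variable cost plus $294 of fixed cost; shutting down would lose the full $683.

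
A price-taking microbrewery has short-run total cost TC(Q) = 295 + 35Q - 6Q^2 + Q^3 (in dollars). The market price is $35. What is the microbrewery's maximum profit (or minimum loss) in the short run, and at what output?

AVC = 35 - 6Q + Q^2 has its minimum $26 at Q = 3; price $35 clears that bar, so the firm operates.
With MC = 35 - 12Q + 3Q^2, P = MC on the upward-sloping part at Q* = 4.
TR = 35·4 = 140. TC = 295 + 108 = 403. Profit = 140 − 403 = -$263.
Shutting down would mean losing the fixed cost of $295, so operating at a loss of $263 is better by $32.

Profit = -$263 at Q = 4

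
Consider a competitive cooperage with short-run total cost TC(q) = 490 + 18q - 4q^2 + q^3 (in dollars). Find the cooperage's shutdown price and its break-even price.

Shutdown price = $14; break-even price = $109

Shutdown price = min AVC. AVC = 18 - 4q + q^2, with vertex at q = 2 and minimum $14.
ATC = 490/q + 18 - 4q + q^2. Setting dATC/dq = −490/q^2 − 4 + 2q = 0 gives q = 7 (since 2·7^3 − 4·7^2 = 490).
min ATC = 490/7 + 18 − 4·7 + 7^2 = $109. That is the break-even price.
Between these two prices the firm operates at a loss; above $109 it earns a profit.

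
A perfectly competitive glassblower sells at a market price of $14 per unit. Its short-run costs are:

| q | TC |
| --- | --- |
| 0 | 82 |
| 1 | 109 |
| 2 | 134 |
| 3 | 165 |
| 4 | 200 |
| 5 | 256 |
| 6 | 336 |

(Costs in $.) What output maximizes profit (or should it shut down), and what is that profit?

q = 0 (shut down); profit = -$82

Profit at each row (π = 14q − TC): q=0: -82; q=1: -95; q=2: -106; q=3: -123; q=4: -144; q=5: -186; q=6: -252.
Profit is highest at q = 0. Equivalently, the lowest AVC in the table is 52/2 ≈ $26 at q = 2, and P = $14 falls below it — price never covers variable cost, so the firm shuts down and loses only its fixed cost.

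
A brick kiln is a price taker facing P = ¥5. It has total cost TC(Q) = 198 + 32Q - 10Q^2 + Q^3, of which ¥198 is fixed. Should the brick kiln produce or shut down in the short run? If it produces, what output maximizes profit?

Strip out fixed cost: VC = 32Q - 10Q^2 + Q^3. Then AVC = 32 - 10Q + Q^2 and MC = 32 - 20Q + 3Q^2.
The AVC parabola has its vertex at Q = 10/2 = 5, where AVC = 32 - 10·5 + 5^2 = ¥7.
With P < min AVC (¥5 < ¥7), every unit sold adds to the loss.
Best response: produce nothing and absorb the ¥198 fixed cost.

Shut down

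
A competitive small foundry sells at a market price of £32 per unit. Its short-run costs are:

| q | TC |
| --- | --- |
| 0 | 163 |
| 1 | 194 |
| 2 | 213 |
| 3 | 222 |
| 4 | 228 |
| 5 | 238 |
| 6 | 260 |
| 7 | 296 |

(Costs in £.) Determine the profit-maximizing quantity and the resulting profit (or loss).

q = 6; profit = -£68

Compute π = P·q − TC at each output: q=0: -163; q=1: -162; q=2: -149; q=3: -126; q=4: -100; q=5: -78; q=6: -68; q=7: -72.
Profit is maximized at q = 6. AVC there is 97/6 = £16.17 ≤ P, so producing beats shutting down (which would give -£163).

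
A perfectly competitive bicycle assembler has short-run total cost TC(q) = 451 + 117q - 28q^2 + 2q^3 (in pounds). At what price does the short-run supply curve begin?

£19 per unit

The firm shuts down when price falls below the minimum of average variable cost. AVC = VC/q = 117 - 28q + 2q^2.
dAVC/dq = -28 + 4q = 0 gives q = 7. min AVC = 117 - 28·7 + 2·7^2 = 19.
So the shutdown price is £19.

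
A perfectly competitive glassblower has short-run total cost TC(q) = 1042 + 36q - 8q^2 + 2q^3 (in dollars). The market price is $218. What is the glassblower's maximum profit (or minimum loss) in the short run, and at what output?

AVC = 36 - 8q + 2q^2 has its minimum $28 at q = 2; price $218 clears that bar, so the firm operates.
With MC = 36 - 16q + 6q^2, P = MC on the upward-sloping part at q* = 7.
TR = 218·7 = 1526. TC = 1042 + 546 = 1588. Profit = 1526 − 1588 = -$62.
By producing, the firm covers all variable cost plus $980 of fixed cost; shutting down would lose the full $1042.

Profit = -$62 at q = 7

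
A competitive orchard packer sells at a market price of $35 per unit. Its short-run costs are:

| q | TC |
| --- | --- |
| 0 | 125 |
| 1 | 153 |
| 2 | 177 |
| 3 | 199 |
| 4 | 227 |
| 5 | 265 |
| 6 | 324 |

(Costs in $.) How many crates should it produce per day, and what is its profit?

q = 4; profit = -$87

Profit at each row (π = 35q − TC): q=0: -125; q=1: -118; q=2: -107; q=3: -94; q=4: -87; q=5: -90; q=6: -114.
Profit is maximized at q = 4. AVC there is 102/4 = $25.50 ≤ P, so producing beats shutting down (which would give -$125).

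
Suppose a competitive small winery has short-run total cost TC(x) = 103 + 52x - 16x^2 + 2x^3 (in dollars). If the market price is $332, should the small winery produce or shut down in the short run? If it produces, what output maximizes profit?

From TC, MC = TC'(x) = 52 - 32x + 6x^2 and AVC = VC/x = 52 - 16x + 2x^2.
AVC is minimized where dAVC/dx = -16 + 4x = 0, at x = 4; min AVC = 52 - 16·4 + 2·4^2 = $20.
Because $332 ≥ $20, revenue can cover variable cost; the firm operates.
Solving P = MC: -280 - 32x + 6x^2 = 0 ⇒ x = -14/3 or 10. On the upward-sloping branch, x* = 10.
Check: AVC at x = 10 is $92 ≤ P, so revenue covers variable cost.
Profit = P·x − TC = 332·10 − 1023 = $2297.

Produce at x = 10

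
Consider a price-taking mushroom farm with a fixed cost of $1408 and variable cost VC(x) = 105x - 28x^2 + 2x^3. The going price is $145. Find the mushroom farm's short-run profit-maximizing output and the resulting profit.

AVC = 105 - 28x + 2x^2; min AVC = $7 at x = 7. Since P = $145 ≥ min AVC, the firm produces.
MC = 105 - 56x + 6x^2. Setting P = MC and taking the root on the rising branch gives x* = 10.
TR = 145·10 = 1450. TC = 1408 + 250 = 1658. Profit = 1450 − 1658 = -$208.
Shutting down would mean losing the fixed cost of $1408, so operating at a loss of $208 is better by $1200.

Profit = -$208 at x = 10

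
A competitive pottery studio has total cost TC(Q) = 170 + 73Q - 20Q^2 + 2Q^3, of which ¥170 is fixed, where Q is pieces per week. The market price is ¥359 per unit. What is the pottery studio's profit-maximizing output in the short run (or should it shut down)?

Produce at Q = 11

From TC, MC = TC'(Q) = 73 - 40Q + 6Q^2 and AVC = VC/Q = 73 - 20Q + 2Q^2.
The AVC parabola has its vertex at Q = 20/4 = 5, where AVC = 73 - 20·5 + 2·5^2 = ¥23.
P = ¥359 exceeds min AVC = ¥23, so the firm stays open.
Set P = MC: 359 = 73 - 40Q + 6Q^2 → -286 - 40Q + 6Q^2 = 0. The roots are Q = -13/3 and Q = 11; the profit-maximizing output is on the rising part of MC, so Q* = 11.
Check: AVC at Q = 11 is ¥95 ≤ P, so revenue covers variable cost.
Profit = P·Q − TC = 359·11 − 1215 = ¥2734.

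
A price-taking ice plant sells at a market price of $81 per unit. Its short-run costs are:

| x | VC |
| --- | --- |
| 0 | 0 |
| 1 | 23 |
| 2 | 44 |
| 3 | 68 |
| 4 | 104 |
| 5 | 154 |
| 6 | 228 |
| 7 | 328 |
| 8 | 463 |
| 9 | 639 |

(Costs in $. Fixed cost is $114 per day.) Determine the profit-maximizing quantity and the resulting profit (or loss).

x = 6; profit = $144

Compute π = P·x − TC at each output: x=0: -114; x=1: -56; x=2: 4; x=3: 61; x=4: 106; x=5: 137; x=6: 144; x=7: 125; x=8: 71; x=9: -24.
Profit is maximized at x = 6. AVC there is 228/6 = $38 ≤ P, so producing beats shutting down (which would give -$114).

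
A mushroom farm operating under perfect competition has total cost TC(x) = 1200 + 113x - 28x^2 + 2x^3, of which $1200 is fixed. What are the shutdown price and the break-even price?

Shutdown price = min AVC. AVC = 113 - 28x + 2x^2, with vertex at x = 7 and minimum $15.
ATC = 1200/x + 113 - 28x + 2x^2. Setting dATC/dx = −1200/x^2 − 28 + 4x = 0 gives x = 10 (since 4·10^3 − 28·10^2 = 1200).
min ATC = 1200/10 + 113 − 28·10 + 2·10^2 = $153. That is the break-even price.
For $15 ≤ P < $153 the firm produces at a loss; below $15 it shuts down.

Shutdown price = $15; break-even price = $153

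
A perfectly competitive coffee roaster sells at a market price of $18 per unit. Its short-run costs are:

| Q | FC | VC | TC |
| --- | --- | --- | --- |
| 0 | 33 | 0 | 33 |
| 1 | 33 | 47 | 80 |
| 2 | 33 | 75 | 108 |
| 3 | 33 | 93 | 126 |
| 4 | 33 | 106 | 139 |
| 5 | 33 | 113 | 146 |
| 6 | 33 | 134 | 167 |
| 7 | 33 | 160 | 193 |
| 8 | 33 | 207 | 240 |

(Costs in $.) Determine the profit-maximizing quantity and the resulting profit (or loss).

Q = 0 (shut down); profit = -$33

Profit at each row (π = 18Q − TC): Q=0: -33; Q=1: -62; Q=2: -72; Q=3: -72; Q=4: -67; Q=5: -56; Q=6: -59; Q=7: -67; Q=8: -96.
Profit is highest at Q = 0. Equivalently, the lowest AVC in the table is 134/6 ≈ $22.33 at Q = 6, and P = $18 falls below it — price never covers variable cost, so the firm shuts down and loses only its fixed cost.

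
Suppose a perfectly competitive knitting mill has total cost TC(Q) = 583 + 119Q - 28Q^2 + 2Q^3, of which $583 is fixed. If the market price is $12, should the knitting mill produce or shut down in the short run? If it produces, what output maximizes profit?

From TC, MC = TC'(Q) = 119 - 56Q + 6Q^2 and AVC = VC/Q = 119 - 28Q + 2Q^2.
AVC hits its minimum where MC = AVC, at Q = 7, giving min AVC = 119 - 28·7 + 2·7^2 = $21.
With P < min AVC ($12 < $21), every unit sold adds to the loss.
Shutting down limits the loss to fixed cost, $583.

Shut down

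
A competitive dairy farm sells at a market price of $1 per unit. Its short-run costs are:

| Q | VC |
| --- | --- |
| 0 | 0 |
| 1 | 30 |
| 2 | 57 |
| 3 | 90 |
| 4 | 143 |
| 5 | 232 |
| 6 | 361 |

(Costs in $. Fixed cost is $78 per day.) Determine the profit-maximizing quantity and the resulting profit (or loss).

Q = 0 (shut down); profit = -$78

Profit at each row (π = 1Q − TC): Q=0: -78; Q=1: -107; Q=2: -133; Q=3: -165; Q=4: -217; Q=5: -305; Q=6: -433.
Profit is highest at Q = 0. Equivalently, the lowest AVC in the table is 57/2 ≈ $28.50 at Q = 2, and P = $1 falls below it — price never covers variable cost, so the firm shuts down and loses only its fixed cost.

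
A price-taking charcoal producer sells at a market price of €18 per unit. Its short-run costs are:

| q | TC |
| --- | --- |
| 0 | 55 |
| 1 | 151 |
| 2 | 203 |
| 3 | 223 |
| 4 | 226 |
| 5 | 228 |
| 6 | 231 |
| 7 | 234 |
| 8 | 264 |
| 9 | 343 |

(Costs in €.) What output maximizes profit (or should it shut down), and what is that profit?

q = 0 (shut down); profit = -€55

Profit at each row (π = 18q − TC): q=0: -55; q=1: -133; q=2: -167; q=3: -169; q=4: -154; q=5: -138; q=6: -123; q=7: -108; q=8: -120; q=9: -181.
Profit is highest at q = 0. Equivalently, the lowest AVC in the table is 179/7 ≈ €25.57 at q = 7, and P = €18 falls below it — price never covers variable cost, so the firm shuts down and loses only its fixed cost.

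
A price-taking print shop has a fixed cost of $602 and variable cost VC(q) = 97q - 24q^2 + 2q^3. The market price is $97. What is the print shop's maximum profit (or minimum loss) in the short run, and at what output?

Profit = -$90 at q = 8

AVC = 97 - 24q + 2q^2 has its minimum $25 at q = 6; price $97 clears that bar, so the firm operates.
With MC = 97 - 48q + 6q^2, P = MC on the upward-sloping part at q* = 8.
TR = 97·8 = 776. TC = 602 + 264 = 866. Profit = 776 − 866 = -$90.
Shutting down would mean losing the fixed cost of $602, so operating at a loss of $90 is better by $512.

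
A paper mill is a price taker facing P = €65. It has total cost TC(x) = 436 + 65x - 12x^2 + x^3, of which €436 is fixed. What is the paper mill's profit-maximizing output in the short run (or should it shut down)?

Strip out fixed cost: VC = 65x - 12x^2 + x^3. Then AVC = 65 - 12x + x^2 and MC = 65 - 24x + 3x^2.
AVC hits its minimum where MC = AVC, at x = 6, giving min AVC = 65 - 12·6 + 6^2 = €29.
P = €65 exceeds min AVC = €29, so the firm stays open.
Solving P = MC: -24x + 3x^2 = 0 ⇒ x = 0 or 8. On the upward-sloping branch, x* = 8.
Check: AVC at x = 8 is €33 ≤ P, so revenue covers variable cost.
Profit = P·x − TC = 65·8 − 700 = -€180, a loss, but smaller than the €436 fixed cost the firm would lose by shutting down.

Produce at x = 8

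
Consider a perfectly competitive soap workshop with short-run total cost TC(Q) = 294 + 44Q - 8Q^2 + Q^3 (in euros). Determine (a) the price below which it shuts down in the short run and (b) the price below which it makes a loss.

Shutdown price = €28; break-even price = €79

AVC = 44 - 8Q + Q^2; minimized at Q = 4, giving min AVC = €28. That is the shutdown price.
ATC = 294/Q + 44 - 8Q + Q^2. Setting dATC/dQ = −294/Q^2 − 8 + 2Q = 0 gives Q = 7 (since 2·7^3 − 8·7^2 = 294).
min ATC = 294/7 + 44 − 8·7 + 7^2 = €79. That is the break-even price.
For €28 ≤ P < €79 the firm produces at a loss; below €28 it shuts down.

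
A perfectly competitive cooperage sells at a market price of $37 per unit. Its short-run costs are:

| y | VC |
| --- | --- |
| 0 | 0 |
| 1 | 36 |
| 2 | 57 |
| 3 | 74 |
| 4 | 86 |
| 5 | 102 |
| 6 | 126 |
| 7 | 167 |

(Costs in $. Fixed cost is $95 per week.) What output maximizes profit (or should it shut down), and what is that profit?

y = 6; profit = $1

Profit at each row (π = 37y − TC): y=0: -95; y=1: -94; y=2: -78; y=3: -58; y=4: -33; y=5: -12; y=6: 1; y=7: -3.
Profit is maximized at y = 6. AVC there is 126/6 = $21 ≤ P, so producing beats shutting down (which would give -$95).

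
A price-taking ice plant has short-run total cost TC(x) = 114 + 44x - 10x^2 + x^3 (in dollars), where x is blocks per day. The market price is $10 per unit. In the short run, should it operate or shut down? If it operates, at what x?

Shut down

From TC, MC = TC'(x) = 44 - 20x + 3x^2 and AVC = VC/x = 44 - 10x + x^2.
AVC hits its minimum where MC = AVC, at x = 5, giving min AVC = 44 - 10·5 + 5^2 = $19.
With P < min AVC ($10 < $19), every unit sold adds to the loss.
Shutting down limits the loss to fixed cost, $114.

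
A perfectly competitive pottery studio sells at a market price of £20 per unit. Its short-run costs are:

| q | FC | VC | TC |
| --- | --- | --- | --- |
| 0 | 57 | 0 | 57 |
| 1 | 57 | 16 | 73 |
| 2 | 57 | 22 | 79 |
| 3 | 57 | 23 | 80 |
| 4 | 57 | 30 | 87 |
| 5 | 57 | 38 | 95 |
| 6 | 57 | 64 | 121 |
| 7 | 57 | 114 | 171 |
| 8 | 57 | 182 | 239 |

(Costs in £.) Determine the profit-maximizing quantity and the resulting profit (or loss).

q = 5; profit = £5

Tabulate TR − TC: q=0: -57; q=1: -53; q=2: -39; q=3: -20; q=4: -7; q=5: 5; q=6: -1; q=7: -31; q=8: -79.
Profit is maximized at q = 5. AVC there is 38/5 = £7.60 ≤ P, so producing beats shutting down (which would give -£57).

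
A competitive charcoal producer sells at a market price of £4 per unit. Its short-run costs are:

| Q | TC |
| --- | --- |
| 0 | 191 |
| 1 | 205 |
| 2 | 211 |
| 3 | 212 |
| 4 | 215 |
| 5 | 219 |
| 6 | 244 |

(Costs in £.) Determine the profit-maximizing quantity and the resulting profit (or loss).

Tabulate TR − TC: Q=0: -191; Q=1: -201; Q=2: -203; Q=3: -200; Q=4: -199; Q=5: -199; Q=6: -220.
Profit is highest at Q = 0. Equivalently, the lowest AVC in the table is 28/5 ≈ £5.60 at Q = 5, and P = £4 falls below it — price never covers variable cost, so the firm shuts down and loses only its fixed cost.

Q = 0 (shut down); profit = -£191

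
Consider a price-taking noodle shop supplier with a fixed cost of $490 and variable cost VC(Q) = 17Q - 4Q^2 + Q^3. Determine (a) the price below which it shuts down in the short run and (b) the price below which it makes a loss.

Shutdown price = $13; break-even price = $108

Shutdown price = min AVC. AVC = 17 - 4Q + Q^2, with vertex at Q = 2 and minimum $13.
ATC = 490/Q + 17 - 4Q + Q^2. Setting dATC/dQ = −490/Q^2 − 4 + 2Q = 0 gives Q = 7 (since 2·7^3 − 4·7^2 = 490).
min ATC = 490/7 + 17 − 4·7 + 7^2 = $108. That is the break-even price.
Between these two prices the firm operates at a loss; above $108 it earns a profit.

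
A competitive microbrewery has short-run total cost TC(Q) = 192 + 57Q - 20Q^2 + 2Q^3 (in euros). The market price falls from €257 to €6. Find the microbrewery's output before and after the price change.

Output falls from 10 to 0 (the firm shuts down)

MC = 57 - 40Q + 6Q^2; the shutdown threshold is min AVC = €7 (at Q = 5).
With P = €257 above the shutdown price, P = MC gives Q = 10.
At P = €6 < min AVC = €7, price no longer covers variable cost at any output, so the firm shuts down: Q = 0.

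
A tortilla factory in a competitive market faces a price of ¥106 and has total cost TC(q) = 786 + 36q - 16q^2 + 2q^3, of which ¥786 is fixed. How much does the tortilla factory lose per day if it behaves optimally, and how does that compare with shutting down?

AVC = 36 - 16q + 2q^2 has its minimum ¥4 at q = 4; price ¥106 clears that bar, so the firm operates.
With MC = 36 - 32q + 6q^2, P = MC on the upward-sloping part at q* = 7.
TR = 106·7 = 742. TC = 786 + 154 = 940. Profit = 742 − 940 = -¥198.
Shutting down would mean losing the fixed cost of ¥786, so operating at a loss of ¥198 is better by ¥588.

Profit = -¥198 at q = 7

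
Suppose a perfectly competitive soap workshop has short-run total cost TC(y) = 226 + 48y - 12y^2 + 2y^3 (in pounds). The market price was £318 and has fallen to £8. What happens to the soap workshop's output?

Output falls from 9 to 0 (the firm shuts down)

AVC = 48 - 12y + 2y^2, minimized at y = 3 where min AVC = £30. MC = 48 - 24y + 6y^2.
At P = £318 ≥ min AVC, set P = MC on the rising branch: y = 9.
At P = £8 < min AVC = £30, price no longer covers variable cost at any output, so the firm shuts down: y = 0.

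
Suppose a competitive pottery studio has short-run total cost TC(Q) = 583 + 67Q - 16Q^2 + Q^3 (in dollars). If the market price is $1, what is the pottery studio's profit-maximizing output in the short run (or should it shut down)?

Strip out fixed cost: VC = 67Q - 16Q^2 + Q^3. Then AVC = 67 - 16Q + Q^2 and MC = 67 - 32Q + 3Q^2.
AVC hits its minimum where MC = AVC, at Q = 8, giving min AVC = 67 - 16·8 + 8^2 = $3.
P = $1 lies below min AVC = $3; no output level covers variable cost.
Best response: produce nothing and absorb the $583 fixed cost.

Shut down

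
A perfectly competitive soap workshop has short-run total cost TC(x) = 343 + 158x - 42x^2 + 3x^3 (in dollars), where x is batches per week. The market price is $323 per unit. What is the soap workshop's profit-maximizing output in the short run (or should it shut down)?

Variable cost is VC = 158x - 42x^2 + 3x^3, so AVC = VC/x = 158 - 42x + 3x^2 and MC = dTC/dx = 158 - 84x + 9x^2.
The AVC parabola has its vertex at x = 42/6 = 7, where AVC = 158 - 42·7 + 3·7^2 = $11.
Because $323 ≥ $11, revenue can cover variable cost; the firm operates.
Solving P = MC: -165 - 84x + 9x^2 = 0 ⇒ x = -5/3 or 11. On the upward-sloping branch, x* = 11.
Check: AVC at x = 11 is $59 ≤ P, so revenue covers variable cost.
Profit = P·x − TC = 323·11 − 992 = $2561.

Produce at x = 11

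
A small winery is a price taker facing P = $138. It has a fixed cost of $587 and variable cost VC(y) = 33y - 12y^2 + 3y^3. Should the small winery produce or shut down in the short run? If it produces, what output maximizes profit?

Produce at y = 5

Strip out fixed cost: VC = 33y - 12y^2 + 3y^3. Then AVC = 33 - 12y + 3y^2 and MC = 33 - 24y + 9y^2.
The AVC parabola has its vertex at y = 12/6 = 2, where AVC = 33 - 12·2 + 3·2^2 = $21.
Because $138 ≥ $21, revenue can cover variable cost; the firm operates.
Solving P = MC: -105 - 24y + 9y^2 = 0 ⇒ y = -7/3 or 5. On the upward-sloping branch, y* = 5.
Check: AVC at y = 5 is $48 ≤ P, so revenue covers variable cost.
Profit = P·y − TC = 138·5 − 827 = -$137, a loss, but smaller than the $587 fixed cost the firm would lose by shutting down.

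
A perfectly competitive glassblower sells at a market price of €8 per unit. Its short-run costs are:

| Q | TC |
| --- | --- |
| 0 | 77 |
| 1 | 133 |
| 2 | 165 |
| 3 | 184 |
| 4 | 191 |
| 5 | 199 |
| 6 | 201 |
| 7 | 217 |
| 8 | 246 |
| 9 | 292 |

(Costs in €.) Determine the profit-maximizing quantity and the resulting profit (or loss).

Profit at each row (π = 8Q − TC): Q=0: -77; Q=1: -125; Q=2: -149; Q=3: -160; Q=4: -159; Q=5: -159; Q=6: -153; Q=7: -161; Q=8: -182; Q=9: -220.
Profit is highest at Q = 0. Equivalently, the lowest AVC in the table is 140/7 ≈ €20 at Q = 7, and P = €8 falls below it — price never covers variable cost, so the firm shuts down and loses only its fixed cost.

Q = 0 (shut down); profit = -€77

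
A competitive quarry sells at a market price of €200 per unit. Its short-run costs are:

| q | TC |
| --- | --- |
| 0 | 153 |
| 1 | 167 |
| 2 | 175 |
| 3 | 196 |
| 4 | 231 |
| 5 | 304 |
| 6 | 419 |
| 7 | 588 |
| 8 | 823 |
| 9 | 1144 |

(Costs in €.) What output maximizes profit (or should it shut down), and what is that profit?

Compute π = P·q − TC at each output: q=0: -153; q=1: 33; q=2: 225; q=3: 404; q=4: 569; q=5: 696; q=6: 781; q=7: 812; q=8: 777; q=9: 656.
Profit is maximized at q = 7. AVC there is 435/7 = €62.14 ≤ P, so producing beats shutting down (which would give -€153).

q = 7; profit = €812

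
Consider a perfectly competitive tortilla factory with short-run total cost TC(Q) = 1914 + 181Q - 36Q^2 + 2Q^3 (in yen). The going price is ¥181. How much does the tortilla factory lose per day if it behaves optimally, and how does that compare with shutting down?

AVC = 181 - 36Q + 2Q^2; min AVC = ¥19 at Q = 9. Since P = ¥181 ≥ min AVC, the firm produces.
With MC = 181 - 72Q + 6Q^2, P = MC on the upward-sloping part at Q* = 12.
TR = 181·12 = 2172. TC = 1914 + 444 = 2358. Profit = 2172 − 2358 = -¥186.
That loss of ¥186 beats the ¥1914 the firm would lose by shutting down; producing recovers ¥1728 of fixed cost.

Profit = -¥186 at Q = 12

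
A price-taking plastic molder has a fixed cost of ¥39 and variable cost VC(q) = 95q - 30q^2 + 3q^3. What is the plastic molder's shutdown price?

¥20 per unit

Short-run supply begins at min AVC. From VC = 95q - 30q^2 + 3q^3, AVC = 95 - 30q + 3q^2.
dAVC/dq = -30 + 6q = 0 gives q = 5. min AVC = 95 - 30·5 + 3·5^2 = 20.
So the shutdown price is ¥20.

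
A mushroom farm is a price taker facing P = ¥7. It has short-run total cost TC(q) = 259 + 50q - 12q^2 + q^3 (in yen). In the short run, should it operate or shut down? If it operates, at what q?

Variable cost is VC = 50q - 12q^2 + q^3, so AVC = VC/q = 50 - 12q + q^2 and MC = dTC/dq = 50 - 24q + 3q^2.
The AVC parabola has its vertex at q = 12/2 = 6, where AVC = 50 - 12·6 + 6^2 = ¥14.
Since P = ¥7 < min AVC = ¥14, price fails to cover variable cost at any output.
Shutting down limits the loss to fixed cost, ¥259.

Shut down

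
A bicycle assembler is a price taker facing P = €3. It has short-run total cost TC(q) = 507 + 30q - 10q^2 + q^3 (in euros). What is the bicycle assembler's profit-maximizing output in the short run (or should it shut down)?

Shut down

Variable cost is VC = 30q - 10q^2 + q^3, so AVC = VC/q = 30 - 10q + q^2 and MC = dTC/dq = 30 - 20q + 3q^2.
AVC hits its minimum where MC = AVC, at q = 5, giving min AVC = 30 - 10·5 + 5^2 = €5.
P = €3 lies below min AVC = €5; no output level covers variable cost.
Shutting down limits the loss to fixed cost, €507.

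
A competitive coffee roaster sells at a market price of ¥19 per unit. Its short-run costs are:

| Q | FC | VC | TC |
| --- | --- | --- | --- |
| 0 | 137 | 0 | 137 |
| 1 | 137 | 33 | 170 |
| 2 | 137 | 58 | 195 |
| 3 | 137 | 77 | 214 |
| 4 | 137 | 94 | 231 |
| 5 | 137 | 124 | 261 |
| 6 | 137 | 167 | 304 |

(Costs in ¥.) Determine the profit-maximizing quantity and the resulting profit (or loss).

Profit at each row (π = 19Q − TC): Q=0: -137; Q=1: -151; Q=2: -157; Q=3: -157; Q=4: -155; Q=5: -166; Q=6: -190.
Profit is highest at Q = 0. Equivalently, the lowest AVC in the table is 94/4 ≈ ¥23.50 at Q = 4, and P = ¥19 falls below it — price never covers variable cost, so the firm shuts down and loses only its fixed cost.

Q = 0 (shut down); profit = -¥137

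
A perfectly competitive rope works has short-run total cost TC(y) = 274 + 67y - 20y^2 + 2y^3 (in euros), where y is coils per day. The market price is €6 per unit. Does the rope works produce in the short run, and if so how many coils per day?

Shut down

Strip out fixed cost: VC = 67y - 20y^2 + 2y^3. Then AVC = 67 - 20y + 2y^2 and MC = 67 - 40y + 6y^2.
The AVC parabola has its vertex at y = 20/4 = 5, where AVC = 67 - 20·5 + 2·5^2 = €17.
With P < min AVC (€6 < €17), every unit sold adds to the loss.
The firm minimizes its loss by shutting down and losing only its fixed cost of €274.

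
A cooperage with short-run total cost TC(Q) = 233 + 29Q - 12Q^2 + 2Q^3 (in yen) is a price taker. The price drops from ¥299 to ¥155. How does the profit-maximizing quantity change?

AVC = 29 - 12Q + 2Q^2, minimized at Q = 3 where min AVC = ¥11. MC = 29 - 24Q + 6Q^2.
With P = ¥299 above the shutdown price, P = MC gives Q = 9.
At P = ¥155 ≥ min AVC, set P = MC: Q = 7. The firm stays open but cuts output.

Output falls from 9 to 7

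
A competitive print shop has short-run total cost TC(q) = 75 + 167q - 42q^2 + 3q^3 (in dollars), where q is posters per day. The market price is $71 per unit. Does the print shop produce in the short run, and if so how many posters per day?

Produce at q = 8

From TC, MC = TC'(q) = 167 - 84q + 9q^2 and AVC = VC/q = 167 - 42q + 3q^2.
AVC hits its minimum where MC = AVC, at q = 7, giving min AVC = 167 - 42·7 + 3·7^2 = $20.
P = $71 exceeds min AVC = $20, so the firm stays open.
Set P = MC: 71 = 167 - 84q + 9q^2 → 96 - 84q + 9q^2 = 0. The roots are q = 4/3 and q = 8; the profit-maximizing output is on the rising part of MC, so q* = 8.
Check: AVC at q = 8 is $23 ≤ P, so revenue covers variable cost.
Profit = P·q − TC = 71·8 − 259 = $309.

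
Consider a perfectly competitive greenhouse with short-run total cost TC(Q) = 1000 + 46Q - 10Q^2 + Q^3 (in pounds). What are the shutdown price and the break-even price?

Shutdown price = £21; break-even price = £146

Shutdown price = min AVC. AVC = 46 - 10Q + Q^2, with vertex at Q = 5 and minimum £21.
ATC = 1000/Q + 46 - 10Q + Q^2. Setting dATC/dQ = −1000/Q^2 − 10 + 2Q = 0 gives Q = 10 (since 2·10^3 − 10·10^2 = 1000).
min ATC = 1000/10 + 46 − 10·10 + 10^2 = £146. That is the break-even price.
Between these two prices the firm operates at a loss; above £146 it earns a profit.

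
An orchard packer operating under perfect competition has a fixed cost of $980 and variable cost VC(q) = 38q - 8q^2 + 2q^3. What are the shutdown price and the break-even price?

Shutdown price = min AVC. AVC = 38 - 8q + 2q^2, with vertex at q = 2 and minimum $30.
ATC = 980/q + 38 - 8q + 2q^2. Setting dATC/dq = −980/q^2 − 8 + 4q = 0 gives q = 7 (since 4·7^3 − 8·7^2 = 980).
min ATC = 980/7 + 38 − 8·7 + 2·7^2 = $220. That is the break-even price.
Between these two prices the firm operates at a loss; above $220 it earns a profit.

Shutdown price = $30; break-even price = $220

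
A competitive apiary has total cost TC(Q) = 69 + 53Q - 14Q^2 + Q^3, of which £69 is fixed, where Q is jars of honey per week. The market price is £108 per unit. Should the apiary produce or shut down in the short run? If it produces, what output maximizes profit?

Variable cost is VC = 53Q - 14Q^2 + Q^3, so AVC = VC/Q = 53 - 14Q + Q^2 and MC = dTC/dQ = 53 - 28Q + 3Q^2.
AVC hits its minimum where MC = AVC, at Q = 7, giving min AVC = 53 - 14·7 + 7^2 = £4.
P = £108 exceeds min AVC = £4, so the firm stays open.
Set P = MC: 108 = 53 - 28Q + 3Q^2 → -55 - 28Q + 3Q^2 = 0. The roots are Q = -5/3 and Q = 11; the profit-maximizing output is on the rising part of MC, so Q* = 11.
Check: AVC at Q = 11 is £20 ≤ P, so revenue covers variable cost.
Profit = P·Q − TC = 108·11 − 289 = £899.

Produce at Q = 11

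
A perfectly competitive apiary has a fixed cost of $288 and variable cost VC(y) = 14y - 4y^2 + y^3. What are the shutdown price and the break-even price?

Shutdown price = min AVC. AVC = 14 - 4y + y^2, with vertex at y = 2 and minimum $10.
ATC = 288/y + 14 - 4y + y^2. Setting dATC/dy = −288/y^2 − 4 + 2y = 0 gives y = 6 (since 2·6^3 − 4·6^2 = 288).
min ATC = 288/6 + 14 − 4·6 + 6^2 = $74. That is the break-even price.
For $10 ≤ P < $74 the firm produces at a loss; below $10 it shuts down.

Shutdown price = $10; break-even price = $74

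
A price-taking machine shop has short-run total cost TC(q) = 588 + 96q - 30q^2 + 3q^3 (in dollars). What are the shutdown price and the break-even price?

Shutdown price = min AVC. AVC = 96 - 30q + 3q^2, with vertex at q = 5 and minimum $21.
ATC = 588/q + 96 - 30q + 3q^2. Setting dATC/dq = −588/q^2 − 30 + 6q = 0 gives q = 7 (since 6·7^3 − 30·7^2 = 588).
min ATC = 588/7 + 96 − 30·7 + 3·7^2 = $117. That is the break-even price.
For $21 ≤ P < $117 the firm produces at a loss; below $21 it shuts down.

Shutdown price = $21; break-even price = $117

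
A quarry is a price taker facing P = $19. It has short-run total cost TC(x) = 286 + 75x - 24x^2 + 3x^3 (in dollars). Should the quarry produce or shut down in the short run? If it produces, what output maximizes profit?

Shut down

From TC, MC = TC'(x) = 75 - 48x + 9x^2 and AVC = VC/x = 75 - 24x + 3x^2.
AVC is minimized where dAVC/dx = -24 + 6x = 0, at x = 4; min AVC = 75 - 24·4 + 3·4^2 = $27.
Since P = $19 < min AVC = $27, price fails to cover variable cost at any output.
Best response: produce nothing and absorb the $286 fixed cost.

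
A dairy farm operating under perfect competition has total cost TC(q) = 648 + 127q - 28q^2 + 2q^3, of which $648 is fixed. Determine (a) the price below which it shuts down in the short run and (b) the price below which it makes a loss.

Shutdown price = $29; break-even price = $109

Shutdown price = min AVC. AVC = 127 - 28q + 2q^2, with vertex at q = 7 and minimum $29.
ATC = 648/q + 127 - 28q + 2q^2. Setting dATC/dq = −648/q^2 − 28 + 4q = 0 gives q = 9 (since 4·9^3 − 28·9^2 = 648).
min ATC = 648/9 + 127 − 28·9 + 2·9^2 = $109. That is the break-even price.
For $29 ≤ P < $109 the firm produces at a loss; below $29 it shuts down.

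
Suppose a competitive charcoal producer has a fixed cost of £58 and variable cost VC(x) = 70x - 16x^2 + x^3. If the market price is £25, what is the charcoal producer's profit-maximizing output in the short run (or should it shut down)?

Strip out fixed cost: VC = 70x - 16x^2 + x^3. Then AVC = 70 - 16x + x^2 and MC = 70 - 32x + 3x^2.
The AVC parabola has its vertex at x = 16/2 = 8, where AVC = 70 - 16·8 + 8^2 = £6.
Since P = £25 ≥ min AVC = £6, price covers variable cost and the firm should produce.
Set P = MC: 25 = 70 - 32x + 3x^2 → 45 - 32x + 3x^2 = 0. The roots are x = 5/3 and x = 9; the profit-maximizing output is on the rising part of MC, so x* = 9.
Check: AVC at x = 9 is £7 ≤ P, so revenue covers variable cost.
Profit = P·x − TC = 25·9 − 121 = £104.

Produce at x = 9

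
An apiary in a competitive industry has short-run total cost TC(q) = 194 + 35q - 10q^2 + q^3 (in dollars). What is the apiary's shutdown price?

The firm shuts down when price falls below the minimum of average variable cost. AVC = VC/q = 35 - 10q + q^2.
dAVC/dq = -10 + 2q = 0 gives q = 5. min AVC = 35 - 10·5 + 5^2 = 10.
So the shutdown price is $10.

$10 per unit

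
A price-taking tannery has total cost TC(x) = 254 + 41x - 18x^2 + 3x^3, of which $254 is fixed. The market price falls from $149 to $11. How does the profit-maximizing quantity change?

Output falls from 6 to 0 (the firm shuts down)

AVC = 41 - 18x + 3x^2, minimized at x = 3 where min AVC = $14. MC = 41 - 36x + 9x^2.
At P = $149 ≥ min AVC, set P = MC on the rising branch: x = 6.
At P = $11 < min AVC = $14, price no longer covers variable cost at any output, so the firm shuts down: x = 0.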